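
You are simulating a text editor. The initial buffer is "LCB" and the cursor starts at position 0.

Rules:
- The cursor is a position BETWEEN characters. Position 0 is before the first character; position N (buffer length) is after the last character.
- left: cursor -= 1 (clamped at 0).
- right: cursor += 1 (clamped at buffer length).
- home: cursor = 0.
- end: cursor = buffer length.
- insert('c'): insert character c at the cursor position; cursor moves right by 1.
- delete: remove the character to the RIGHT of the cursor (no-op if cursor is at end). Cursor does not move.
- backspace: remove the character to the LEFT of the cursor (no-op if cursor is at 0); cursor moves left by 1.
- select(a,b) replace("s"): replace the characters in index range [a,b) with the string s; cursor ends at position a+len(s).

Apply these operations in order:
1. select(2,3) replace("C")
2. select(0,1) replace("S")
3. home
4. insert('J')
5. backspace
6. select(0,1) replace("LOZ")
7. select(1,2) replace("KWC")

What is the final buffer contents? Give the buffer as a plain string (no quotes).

Answer: LKWCZCC

Derivation:
After op 1 (select(2,3) replace("C")): buf='LCC' cursor=3
After op 2 (select(0,1) replace("S")): buf='SCC' cursor=1
After op 3 (home): buf='SCC' cursor=0
After op 4 (insert('J')): buf='JSCC' cursor=1
After op 5 (backspace): buf='SCC' cursor=0
After op 6 (select(0,1) replace("LOZ")): buf='LOZCC' cursor=3
After op 7 (select(1,2) replace("KWC")): buf='LKWCZCC' cursor=4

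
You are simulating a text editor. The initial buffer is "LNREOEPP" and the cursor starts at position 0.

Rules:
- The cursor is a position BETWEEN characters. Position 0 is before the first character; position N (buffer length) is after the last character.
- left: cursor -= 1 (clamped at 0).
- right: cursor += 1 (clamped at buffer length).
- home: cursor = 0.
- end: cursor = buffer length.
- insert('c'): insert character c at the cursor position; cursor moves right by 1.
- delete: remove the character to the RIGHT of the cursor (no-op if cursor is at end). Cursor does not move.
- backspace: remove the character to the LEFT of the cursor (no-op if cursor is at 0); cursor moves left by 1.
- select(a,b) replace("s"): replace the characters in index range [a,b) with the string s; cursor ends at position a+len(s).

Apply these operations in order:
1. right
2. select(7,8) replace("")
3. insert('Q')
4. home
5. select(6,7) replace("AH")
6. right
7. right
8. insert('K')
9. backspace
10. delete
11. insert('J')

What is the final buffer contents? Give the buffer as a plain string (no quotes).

After op 1 (right): buf='LNREOEPP' cursor=1
After op 2 (select(7,8) replace("")): buf='LNREOEP' cursor=7
After op 3 (insert('Q')): buf='LNREOEPQ' cursor=8
After op 4 (home): buf='LNREOEPQ' cursor=0
After op 5 (select(6,7) replace("AH")): buf='LNREOEAHQ' cursor=8
After op 6 (right): buf='LNREOEAHQ' cursor=9
After op 7 (right): buf='LNREOEAHQ' cursor=9
After op 8 (insert('K')): buf='LNREOEAHQK' cursor=10
After op 9 (backspace): buf='LNREOEAHQ' cursor=9
After op 10 (delete): buf='LNREOEAHQ' cursor=9
After op 11 (insert('J')): buf='LNREOEAHQJ' cursor=10

Answer: LNREOEAHQJ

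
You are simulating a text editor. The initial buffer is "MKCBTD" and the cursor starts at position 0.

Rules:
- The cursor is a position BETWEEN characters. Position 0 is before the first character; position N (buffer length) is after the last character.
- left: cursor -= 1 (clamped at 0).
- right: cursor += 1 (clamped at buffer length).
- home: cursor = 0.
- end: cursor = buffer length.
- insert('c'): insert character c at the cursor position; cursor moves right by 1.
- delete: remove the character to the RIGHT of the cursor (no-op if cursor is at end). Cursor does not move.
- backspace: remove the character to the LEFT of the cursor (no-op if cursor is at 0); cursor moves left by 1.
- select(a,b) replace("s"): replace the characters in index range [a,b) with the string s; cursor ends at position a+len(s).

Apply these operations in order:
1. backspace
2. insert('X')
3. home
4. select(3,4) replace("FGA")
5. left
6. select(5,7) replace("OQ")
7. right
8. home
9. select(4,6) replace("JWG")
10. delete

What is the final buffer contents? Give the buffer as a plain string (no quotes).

After op 1 (backspace): buf='MKCBTD' cursor=0
After op 2 (insert('X')): buf='XMKCBTD' cursor=1
After op 3 (home): buf='XMKCBTD' cursor=0
After op 4 (select(3,4) replace("FGA")): buf='XMKFGABTD' cursor=6
After op 5 (left): buf='XMKFGABTD' cursor=5
After op 6 (select(5,7) replace("OQ")): buf='XMKFGOQTD' cursor=7
After op 7 (right): buf='XMKFGOQTD' cursor=8
After op 8 (home): buf='XMKFGOQTD' cursor=0
After op 9 (select(4,6) replace("JWG")): buf='XMKFJWGQTD' cursor=7
After op 10 (delete): buf='XMKFJWGTD' cursor=7

Answer: XMKFJWGTD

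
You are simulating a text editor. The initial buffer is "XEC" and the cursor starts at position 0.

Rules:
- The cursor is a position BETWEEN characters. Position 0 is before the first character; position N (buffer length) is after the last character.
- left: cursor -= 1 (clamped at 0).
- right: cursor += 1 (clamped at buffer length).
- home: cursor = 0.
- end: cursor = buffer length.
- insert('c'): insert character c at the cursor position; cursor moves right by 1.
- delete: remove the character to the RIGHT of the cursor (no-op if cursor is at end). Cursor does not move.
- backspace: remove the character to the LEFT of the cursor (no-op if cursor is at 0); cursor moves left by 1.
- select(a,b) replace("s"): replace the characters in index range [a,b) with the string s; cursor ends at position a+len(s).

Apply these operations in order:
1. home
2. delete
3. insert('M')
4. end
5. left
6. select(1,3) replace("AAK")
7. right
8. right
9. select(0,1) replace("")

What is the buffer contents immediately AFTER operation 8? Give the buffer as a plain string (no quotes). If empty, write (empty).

Answer: MAAK

Derivation:
After op 1 (home): buf='XEC' cursor=0
After op 2 (delete): buf='EC' cursor=0
After op 3 (insert('M')): buf='MEC' cursor=1
After op 4 (end): buf='MEC' cursor=3
After op 5 (left): buf='MEC' cursor=2
After op 6 (select(1,3) replace("AAK")): buf='MAAK' cursor=4
After op 7 (right): buf='MAAK' cursor=4
After op 8 (right): buf='MAAK' cursor=4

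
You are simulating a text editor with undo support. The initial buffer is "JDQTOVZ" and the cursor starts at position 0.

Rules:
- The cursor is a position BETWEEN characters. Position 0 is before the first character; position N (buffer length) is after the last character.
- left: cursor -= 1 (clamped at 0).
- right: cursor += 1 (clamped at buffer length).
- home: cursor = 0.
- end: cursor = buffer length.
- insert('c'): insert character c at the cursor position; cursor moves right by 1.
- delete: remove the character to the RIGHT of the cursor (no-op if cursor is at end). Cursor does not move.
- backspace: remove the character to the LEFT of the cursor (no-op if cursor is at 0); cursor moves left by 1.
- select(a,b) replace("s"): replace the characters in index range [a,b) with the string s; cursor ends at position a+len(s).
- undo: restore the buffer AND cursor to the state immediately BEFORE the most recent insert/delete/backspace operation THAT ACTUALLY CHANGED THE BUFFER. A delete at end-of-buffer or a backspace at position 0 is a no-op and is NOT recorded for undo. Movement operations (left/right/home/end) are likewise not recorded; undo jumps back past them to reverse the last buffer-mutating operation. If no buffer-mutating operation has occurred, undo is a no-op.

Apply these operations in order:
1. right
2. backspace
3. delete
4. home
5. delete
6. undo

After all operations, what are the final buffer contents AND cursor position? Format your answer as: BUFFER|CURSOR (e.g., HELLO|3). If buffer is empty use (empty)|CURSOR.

After op 1 (right): buf='JDQTOVZ' cursor=1
After op 2 (backspace): buf='DQTOVZ' cursor=0
After op 3 (delete): buf='QTOVZ' cursor=0
After op 4 (home): buf='QTOVZ' cursor=0
After op 5 (delete): buf='TOVZ' cursor=0
After op 6 (undo): buf='QTOVZ' cursor=0

Answer: QTOVZ|0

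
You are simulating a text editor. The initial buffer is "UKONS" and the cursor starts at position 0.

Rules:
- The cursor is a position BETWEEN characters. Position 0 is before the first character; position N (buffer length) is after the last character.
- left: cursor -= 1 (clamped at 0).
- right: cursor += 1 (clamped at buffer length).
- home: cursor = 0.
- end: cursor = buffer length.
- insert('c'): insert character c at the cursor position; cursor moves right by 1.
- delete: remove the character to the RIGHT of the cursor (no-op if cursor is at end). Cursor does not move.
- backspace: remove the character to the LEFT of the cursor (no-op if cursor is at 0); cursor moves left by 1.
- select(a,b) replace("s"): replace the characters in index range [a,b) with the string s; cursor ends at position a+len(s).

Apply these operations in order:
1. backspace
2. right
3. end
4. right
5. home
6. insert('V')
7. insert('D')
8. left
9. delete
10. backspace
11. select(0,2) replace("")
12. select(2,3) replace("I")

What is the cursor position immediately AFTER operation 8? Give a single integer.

Answer: 1

Derivation:
After op 1 (backspace): buf='UKONS' cursor=0
After op 2 (right): buf='UKONS' cursor=1
After op 3 (end): buf='UKONS' cursor=5
After op 4 (right): buf='UKONS' cursor=5
After op 5 (home): buf='UKONS' cursor=0
After op 6 (insert('V')): buf='VUKONS' cursor=1
After op 7 (insert('D')): buf='VDUKONS' cursor=2
After op 8 (left): buf='VDUKONS' cursor=1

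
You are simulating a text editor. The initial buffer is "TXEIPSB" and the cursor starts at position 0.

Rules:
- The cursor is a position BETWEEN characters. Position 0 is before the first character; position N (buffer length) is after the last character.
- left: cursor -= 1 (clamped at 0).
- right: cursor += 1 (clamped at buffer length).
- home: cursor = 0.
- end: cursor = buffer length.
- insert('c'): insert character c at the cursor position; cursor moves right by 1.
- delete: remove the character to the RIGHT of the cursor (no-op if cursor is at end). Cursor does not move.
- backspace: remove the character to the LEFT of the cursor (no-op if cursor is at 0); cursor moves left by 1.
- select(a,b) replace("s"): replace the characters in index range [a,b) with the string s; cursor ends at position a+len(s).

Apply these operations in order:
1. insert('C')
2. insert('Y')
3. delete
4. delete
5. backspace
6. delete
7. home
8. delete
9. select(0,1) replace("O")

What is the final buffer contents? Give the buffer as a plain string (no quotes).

After op 1 (insert('C')): buf='CTXEIPSB' cursor=1
After op 2 (insert('Y')): buf='CYTXEIPSB' cursor=2
After op 3 (delete): buf='CYXEIPSB' cursor=2
After op 4 (delete): buf='CYEIPSB' cursor=2
After op 5 (backspace): buf='CEIPSB' cursor=1
After op 6 (delete): buf='CIPSB' cursor=1
After op 7 (home): buf='CIPSB' cursor=0
After op 8 (delete): buf='IPSB' cursor=0
After op 9 (select(0,1) replace("O")): buf='OPSB' cursor=1

Answer: OPSB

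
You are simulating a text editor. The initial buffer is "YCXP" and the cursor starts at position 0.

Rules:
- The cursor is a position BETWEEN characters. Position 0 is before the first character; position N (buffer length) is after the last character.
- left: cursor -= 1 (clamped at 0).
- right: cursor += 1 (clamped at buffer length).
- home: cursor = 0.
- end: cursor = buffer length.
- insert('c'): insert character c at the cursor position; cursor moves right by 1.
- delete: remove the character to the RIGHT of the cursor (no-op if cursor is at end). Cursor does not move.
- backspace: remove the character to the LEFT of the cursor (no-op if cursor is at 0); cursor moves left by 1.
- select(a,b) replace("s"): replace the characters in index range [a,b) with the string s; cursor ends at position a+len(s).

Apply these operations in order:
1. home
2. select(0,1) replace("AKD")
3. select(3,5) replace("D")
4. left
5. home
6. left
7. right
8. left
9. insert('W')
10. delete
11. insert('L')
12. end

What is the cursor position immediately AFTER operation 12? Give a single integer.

Answer: 6

Derivation:
After op 1 (home): buf='YCXP' cursor=0
After op 2 (select(0,1) replace("AKD")): buf='AKDCXP' cursor=3
After op 3 (select(3,5) replace("D")): buf='AKDDP' cursor=4
After op 4 (left): buf='AKDDP' cursor=3
After op 5 (home): buf='AKDDP' cursor=0
After op 6 (left): buf='AKDDP' cursor=0
After op 7 (right): buf='AKDDP' cursor=1
After op 8 (left): buf='AKDDP' cursor=0
After op 9 (insert('W')): buf='WAKDDP' cursor=1
After op 10 (delete): buf='WKDDP' cursor=1
After op 11 (insert('L')): buf='WLKDDP' cursor=2
After op 12 (end): buf='WLKDDP' cursor=6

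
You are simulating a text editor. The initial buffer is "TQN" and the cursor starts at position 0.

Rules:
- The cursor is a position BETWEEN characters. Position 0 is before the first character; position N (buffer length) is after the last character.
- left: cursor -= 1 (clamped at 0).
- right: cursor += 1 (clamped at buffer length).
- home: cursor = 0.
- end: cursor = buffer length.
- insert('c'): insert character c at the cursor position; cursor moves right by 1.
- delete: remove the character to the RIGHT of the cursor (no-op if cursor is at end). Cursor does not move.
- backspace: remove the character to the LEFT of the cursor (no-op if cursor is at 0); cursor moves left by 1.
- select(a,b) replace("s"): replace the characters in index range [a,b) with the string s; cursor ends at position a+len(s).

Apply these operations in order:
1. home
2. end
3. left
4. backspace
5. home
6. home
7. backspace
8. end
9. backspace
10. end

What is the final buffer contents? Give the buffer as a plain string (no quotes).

Answer: T

Derivation:
After op 1 (home): buf='TQN' cursor=0
After op 2 (end): buf='TQN' cursor=3
After op 3 (left): buf='TQN' cursor=2
After op 4 (backspace): buf='TN' cursor=1
After op 5 (home): buf='TN' cursor=0
After op 6 (home): buf='TN' cursor=0
After op 7 (backspace): buf='TN' cursor=0
After op 8 (end): buf='TN' cursor=2
After op 9 (backspace): buf='T' cursor=1
After op 10 (end): buf='T' cursor=1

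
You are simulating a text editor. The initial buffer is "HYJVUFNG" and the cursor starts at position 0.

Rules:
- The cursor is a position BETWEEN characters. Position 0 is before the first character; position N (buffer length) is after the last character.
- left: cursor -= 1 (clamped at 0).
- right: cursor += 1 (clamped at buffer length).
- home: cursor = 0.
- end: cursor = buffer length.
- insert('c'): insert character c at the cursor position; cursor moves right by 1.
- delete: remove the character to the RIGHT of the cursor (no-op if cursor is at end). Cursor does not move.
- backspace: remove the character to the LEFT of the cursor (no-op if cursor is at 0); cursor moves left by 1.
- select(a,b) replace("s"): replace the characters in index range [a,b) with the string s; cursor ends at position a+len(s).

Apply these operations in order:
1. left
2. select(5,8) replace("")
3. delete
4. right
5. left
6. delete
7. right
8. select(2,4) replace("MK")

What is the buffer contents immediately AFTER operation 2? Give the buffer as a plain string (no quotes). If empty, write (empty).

Answer: HYJVU

Derivation:
After op 1 (left): buf='HYJVUFNG' cursor=0
After op 2 (select(5,8) replace("")): buf='HYJVU' cursor=5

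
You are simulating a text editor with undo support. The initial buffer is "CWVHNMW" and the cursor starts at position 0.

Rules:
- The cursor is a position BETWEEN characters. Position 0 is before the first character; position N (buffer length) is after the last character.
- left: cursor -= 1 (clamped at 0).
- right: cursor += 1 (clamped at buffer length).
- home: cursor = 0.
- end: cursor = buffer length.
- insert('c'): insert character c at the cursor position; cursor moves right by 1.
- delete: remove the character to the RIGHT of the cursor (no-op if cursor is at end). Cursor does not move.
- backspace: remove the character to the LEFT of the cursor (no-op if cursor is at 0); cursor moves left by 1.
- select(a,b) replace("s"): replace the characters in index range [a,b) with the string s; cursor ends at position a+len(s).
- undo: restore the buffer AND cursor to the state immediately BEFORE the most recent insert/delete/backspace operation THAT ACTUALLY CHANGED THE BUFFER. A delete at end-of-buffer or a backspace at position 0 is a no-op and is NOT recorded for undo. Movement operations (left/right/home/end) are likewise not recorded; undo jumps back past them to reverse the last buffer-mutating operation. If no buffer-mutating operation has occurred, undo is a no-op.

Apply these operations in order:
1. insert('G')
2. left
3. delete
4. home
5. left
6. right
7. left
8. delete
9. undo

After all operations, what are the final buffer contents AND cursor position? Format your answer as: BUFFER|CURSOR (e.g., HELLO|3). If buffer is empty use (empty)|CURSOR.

Answer: CWVHNMW|0

Derivation:
After op 1 (insert('G')): buf='GCWVHNMW' cursor=1
After op 2 (left): buf='GCWVHNMW' cursor=0
After op 3 (delete): buf='CWVHNMW' cursor=0
After op 4 (home): buf='CWVHNMW' cursor=0
After op 5 (left): buf='CWVHNMW' cursor=0
After op 6 (right): buf='CWVHNMW' cursor=1
After op 7 (left): buf='CWVHNMW' cursor=0
After op 8 (delete): buf='WVHNMW' cursor=0
After op 9 (undo): buf='CWVHNMW' cursor=0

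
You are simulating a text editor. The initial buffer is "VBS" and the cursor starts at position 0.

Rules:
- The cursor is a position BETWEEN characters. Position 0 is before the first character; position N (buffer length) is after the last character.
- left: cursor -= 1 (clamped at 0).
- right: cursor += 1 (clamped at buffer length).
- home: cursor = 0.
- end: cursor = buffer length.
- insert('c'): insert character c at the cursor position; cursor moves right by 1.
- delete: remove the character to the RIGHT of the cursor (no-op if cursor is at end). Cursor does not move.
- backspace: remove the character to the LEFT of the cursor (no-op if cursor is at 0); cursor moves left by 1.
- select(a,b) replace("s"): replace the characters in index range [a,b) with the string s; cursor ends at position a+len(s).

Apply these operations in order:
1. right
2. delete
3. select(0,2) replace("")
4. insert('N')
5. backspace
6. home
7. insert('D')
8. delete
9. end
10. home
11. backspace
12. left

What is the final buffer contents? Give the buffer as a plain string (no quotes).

Answer: D

Derivation:
After op 1 (right): buf='VBS' cursor=1
After op 2 (delete): buf='VS' cursor=1
After op 3 (select(0,2) replace("")): buf='(empty)' cursor=0
After op 4 (insert('N')): buf='N' cursor=1
After op 5 (backspace): buf='(empty)' cursor=0
After op 6 (home): buf='(empty)' cursor=0
After op 7 (insert('D')): buf='D' cursor=1
After op 8 (delete): buf='D' cursor=1
After op 9 (end): buf='D' cursor=1
After op 10 (home): buf='D' cursor=0
After op 11 (backspace): buf='D' cursor=0
After op 12 (left): buf='D' cursor=0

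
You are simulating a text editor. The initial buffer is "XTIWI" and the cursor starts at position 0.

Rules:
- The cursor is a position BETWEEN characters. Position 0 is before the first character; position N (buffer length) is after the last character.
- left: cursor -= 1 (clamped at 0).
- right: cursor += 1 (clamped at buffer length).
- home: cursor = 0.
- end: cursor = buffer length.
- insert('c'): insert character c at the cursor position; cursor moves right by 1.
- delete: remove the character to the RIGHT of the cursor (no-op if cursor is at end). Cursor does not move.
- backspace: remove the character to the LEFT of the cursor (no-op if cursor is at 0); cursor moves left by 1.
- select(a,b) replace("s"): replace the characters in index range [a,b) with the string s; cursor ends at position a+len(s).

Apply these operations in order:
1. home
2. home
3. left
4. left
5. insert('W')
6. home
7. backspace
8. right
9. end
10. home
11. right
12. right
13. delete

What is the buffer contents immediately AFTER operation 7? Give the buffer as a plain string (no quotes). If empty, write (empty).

Answer: WXTIWI

Derivation:
After op 1 (home): buf='XTIWI' cursor=0
After op 2 (home): buf='XTIWI' cursor=0
After op 3 (left): buf='XTIWI' cursor=0
After op 4 (left): buf='XTIWI' cursor=0
After op 5 (insert('W')): buf='WXTIWI' cursor=1
After op 6 (home): buf='WXTIWI' cursor=0
After op 7 (backspace): buf='WXTIWI' cursor=0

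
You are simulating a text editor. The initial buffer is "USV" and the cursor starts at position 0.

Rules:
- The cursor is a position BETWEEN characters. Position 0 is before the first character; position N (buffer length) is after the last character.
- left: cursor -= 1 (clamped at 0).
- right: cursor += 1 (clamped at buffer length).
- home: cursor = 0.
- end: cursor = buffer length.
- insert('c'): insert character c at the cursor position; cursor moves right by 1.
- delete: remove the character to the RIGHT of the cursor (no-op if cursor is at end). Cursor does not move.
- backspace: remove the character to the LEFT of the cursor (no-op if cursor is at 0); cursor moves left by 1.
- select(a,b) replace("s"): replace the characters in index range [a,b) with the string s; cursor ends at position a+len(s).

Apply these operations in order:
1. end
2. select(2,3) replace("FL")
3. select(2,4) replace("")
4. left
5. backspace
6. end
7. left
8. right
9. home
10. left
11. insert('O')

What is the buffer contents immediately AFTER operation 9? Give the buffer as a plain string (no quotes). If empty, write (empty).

Answer: S

Derivation:
After op 1 (end): buf='USV' cursor=3
After op 2 (select(2,3) replace("FL")): buf='USFL' cursor=4
After op 3 (select(2,4) replace("")): buf='US' cursor=2
After op 4 (left): buf='US' cursor=1
After op 5 (backspace): buf='S' cursor=0
After op 6 (end): buf='S' cursor=1
After op 7 (left): buf='S' cursor=0
After op 8 (right): buf='S' cursor=1
After op 9 (home): buf='S' cursor=0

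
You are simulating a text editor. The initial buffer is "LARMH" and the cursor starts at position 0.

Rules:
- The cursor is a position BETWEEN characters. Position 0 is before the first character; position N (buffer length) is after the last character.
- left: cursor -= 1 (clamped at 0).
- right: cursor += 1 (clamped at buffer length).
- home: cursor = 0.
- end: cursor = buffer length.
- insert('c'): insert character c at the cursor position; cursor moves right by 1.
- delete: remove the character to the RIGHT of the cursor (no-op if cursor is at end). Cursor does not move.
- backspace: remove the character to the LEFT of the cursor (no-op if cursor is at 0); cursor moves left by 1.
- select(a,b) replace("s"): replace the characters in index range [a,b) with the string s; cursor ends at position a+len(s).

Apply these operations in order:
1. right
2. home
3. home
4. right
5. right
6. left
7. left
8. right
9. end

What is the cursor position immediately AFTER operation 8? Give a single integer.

After op 1 (right): buf='LARMH' cursor=1
After op 2 (home): buf='LARMH' cursor=0
After op 3 (home): buf='LARMH' cursor=0
After op 4 (right): buf='LARMH' cursor=1
After op 5 (right): buf='LARMH' cursor=2
After op 6 (left): buf='LARMH' cursor=1
After op 7 (left): buf='LARMH' cursor=0
After op 8 (right): buf='LARMH' cursor=1

Answer: 1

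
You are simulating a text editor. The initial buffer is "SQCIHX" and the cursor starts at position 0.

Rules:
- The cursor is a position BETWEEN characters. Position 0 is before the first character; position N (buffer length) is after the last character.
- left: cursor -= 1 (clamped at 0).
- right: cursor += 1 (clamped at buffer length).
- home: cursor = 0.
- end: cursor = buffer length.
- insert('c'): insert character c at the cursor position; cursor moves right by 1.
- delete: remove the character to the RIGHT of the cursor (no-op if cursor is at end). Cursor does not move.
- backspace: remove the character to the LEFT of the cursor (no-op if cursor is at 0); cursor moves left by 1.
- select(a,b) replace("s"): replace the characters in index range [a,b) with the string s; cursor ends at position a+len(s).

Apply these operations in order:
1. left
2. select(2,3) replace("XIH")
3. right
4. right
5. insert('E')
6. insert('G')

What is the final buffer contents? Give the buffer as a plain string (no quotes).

After op 1 (left): buf='SQCIHX' cursor=0
After op 2 (select(2,3) replace("XIH")): buf='SQXIHIHX' cursor=5
After op 3 (right): buf='SQXIHIHX' cursor=6
After op 4 (right): buf='SQXIHIHX' cursor=7
After op 5 (insert('E')): buf='SQXIHIHEX' cursor=8
After op 6 (insert('G')): buf='SQXIHIHEGX' cursor=9

Answer: SQXIHIHEGX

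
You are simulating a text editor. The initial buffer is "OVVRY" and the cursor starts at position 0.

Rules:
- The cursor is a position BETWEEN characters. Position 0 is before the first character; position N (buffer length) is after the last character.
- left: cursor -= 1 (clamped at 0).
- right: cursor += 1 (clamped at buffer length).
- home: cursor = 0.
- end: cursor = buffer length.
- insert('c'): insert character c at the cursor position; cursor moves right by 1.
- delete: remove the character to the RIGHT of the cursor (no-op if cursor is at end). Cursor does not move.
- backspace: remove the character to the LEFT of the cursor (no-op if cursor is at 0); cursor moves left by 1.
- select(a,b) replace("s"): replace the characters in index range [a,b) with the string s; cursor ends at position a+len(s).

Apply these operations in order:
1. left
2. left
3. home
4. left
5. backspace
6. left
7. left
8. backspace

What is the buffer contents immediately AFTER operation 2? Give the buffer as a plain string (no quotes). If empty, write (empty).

After op 1 (left): buf='OVVRY' cursor=0
After op 2 (left): buf='OVVRY' cursor=0

Answer: OVVRY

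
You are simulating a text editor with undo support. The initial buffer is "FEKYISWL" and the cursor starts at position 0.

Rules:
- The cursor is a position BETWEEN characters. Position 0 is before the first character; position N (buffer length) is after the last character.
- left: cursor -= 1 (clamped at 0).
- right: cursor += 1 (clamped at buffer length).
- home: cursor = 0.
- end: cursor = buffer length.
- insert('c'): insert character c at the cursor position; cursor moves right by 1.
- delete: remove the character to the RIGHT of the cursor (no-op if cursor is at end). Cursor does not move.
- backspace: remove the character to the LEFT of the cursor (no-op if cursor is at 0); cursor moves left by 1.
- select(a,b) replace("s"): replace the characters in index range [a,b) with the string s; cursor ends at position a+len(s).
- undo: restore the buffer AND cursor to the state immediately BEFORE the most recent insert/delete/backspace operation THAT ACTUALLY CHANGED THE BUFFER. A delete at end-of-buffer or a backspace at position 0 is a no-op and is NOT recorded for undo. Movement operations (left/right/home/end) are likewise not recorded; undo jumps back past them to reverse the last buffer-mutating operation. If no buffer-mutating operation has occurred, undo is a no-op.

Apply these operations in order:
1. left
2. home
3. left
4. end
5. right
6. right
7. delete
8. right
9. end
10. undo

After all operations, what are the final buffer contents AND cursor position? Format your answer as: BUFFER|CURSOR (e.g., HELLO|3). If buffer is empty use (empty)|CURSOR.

After op 1 (left): buf='FEKYISWL' cursor=0
After op 2 (home): buf='FEKYISWL' cursor=0
After op 3 (left): buf='FEKYISWL' cursor=0
After op 4 (end): buf='FEKYISWL' cursor=8
After op 5 (right): buf='FEKYISWL' cursor=8
After op 6 (right): buf='FEKYISWL' cursor=8
After op 7 (delete): buf='FEKYISWL' cursor=8
After op 8 (right): buf='FEKYISWL' cursor=8
After op 9 (end): buf='FEKYISWL' cursor=8
After op 10 (undo): buf='FEKYISWL' cursor=8

Answer: FEKYISWL|8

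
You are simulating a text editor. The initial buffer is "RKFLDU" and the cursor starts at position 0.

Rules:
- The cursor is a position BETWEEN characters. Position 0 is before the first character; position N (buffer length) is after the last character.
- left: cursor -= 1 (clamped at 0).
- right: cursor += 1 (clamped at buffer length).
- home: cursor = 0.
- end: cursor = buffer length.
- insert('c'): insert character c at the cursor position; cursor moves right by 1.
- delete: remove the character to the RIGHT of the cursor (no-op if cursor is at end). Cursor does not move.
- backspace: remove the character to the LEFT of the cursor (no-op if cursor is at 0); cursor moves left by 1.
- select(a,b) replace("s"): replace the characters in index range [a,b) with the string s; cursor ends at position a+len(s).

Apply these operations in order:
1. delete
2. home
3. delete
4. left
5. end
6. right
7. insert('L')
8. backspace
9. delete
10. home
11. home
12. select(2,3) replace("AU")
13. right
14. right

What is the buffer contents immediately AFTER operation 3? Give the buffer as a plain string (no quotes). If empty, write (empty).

After op 1 (delete): buf='KFLDU' cursor=0
After op 2 (home): buf='KFLDU' cursor=0
After op 3 (delete): buf='FLDU' cursor=0

Answer: FLDU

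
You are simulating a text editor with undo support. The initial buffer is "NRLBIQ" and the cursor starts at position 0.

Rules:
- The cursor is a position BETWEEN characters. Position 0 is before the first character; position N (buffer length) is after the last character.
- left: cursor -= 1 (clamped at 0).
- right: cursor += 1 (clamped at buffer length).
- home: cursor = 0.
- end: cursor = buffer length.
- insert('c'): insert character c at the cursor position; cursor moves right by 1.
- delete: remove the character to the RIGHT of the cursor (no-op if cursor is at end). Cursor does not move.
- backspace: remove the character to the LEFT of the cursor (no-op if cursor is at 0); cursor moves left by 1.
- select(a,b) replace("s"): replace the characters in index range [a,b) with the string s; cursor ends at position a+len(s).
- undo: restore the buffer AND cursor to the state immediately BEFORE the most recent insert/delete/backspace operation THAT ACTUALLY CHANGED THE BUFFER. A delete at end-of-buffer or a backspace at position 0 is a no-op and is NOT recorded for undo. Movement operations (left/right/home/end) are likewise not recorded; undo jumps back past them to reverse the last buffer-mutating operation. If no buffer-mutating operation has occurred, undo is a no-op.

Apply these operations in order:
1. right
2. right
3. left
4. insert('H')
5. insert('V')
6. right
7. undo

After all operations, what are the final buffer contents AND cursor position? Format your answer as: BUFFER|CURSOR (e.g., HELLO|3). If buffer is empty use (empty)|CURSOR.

After op 1 (right): buf='NRLBIQ' cursor=1
After op 2 (right): buf='NRLBIQ' cursor=2
After op 3 (left): buf='NRLBIQ' cursor=1
After op 4 (insert('H')): buf='NHRLBIQ' cursor=2
After op 5 (insert('V')): buf='NHVRLBIQ' cursor=3
After op 6 (right): buf='NHVRLBIQ' cursor=4
After op 7 (undo): buf='NHRLBIQ' cursor=2

Answer: NHRLBIQ|2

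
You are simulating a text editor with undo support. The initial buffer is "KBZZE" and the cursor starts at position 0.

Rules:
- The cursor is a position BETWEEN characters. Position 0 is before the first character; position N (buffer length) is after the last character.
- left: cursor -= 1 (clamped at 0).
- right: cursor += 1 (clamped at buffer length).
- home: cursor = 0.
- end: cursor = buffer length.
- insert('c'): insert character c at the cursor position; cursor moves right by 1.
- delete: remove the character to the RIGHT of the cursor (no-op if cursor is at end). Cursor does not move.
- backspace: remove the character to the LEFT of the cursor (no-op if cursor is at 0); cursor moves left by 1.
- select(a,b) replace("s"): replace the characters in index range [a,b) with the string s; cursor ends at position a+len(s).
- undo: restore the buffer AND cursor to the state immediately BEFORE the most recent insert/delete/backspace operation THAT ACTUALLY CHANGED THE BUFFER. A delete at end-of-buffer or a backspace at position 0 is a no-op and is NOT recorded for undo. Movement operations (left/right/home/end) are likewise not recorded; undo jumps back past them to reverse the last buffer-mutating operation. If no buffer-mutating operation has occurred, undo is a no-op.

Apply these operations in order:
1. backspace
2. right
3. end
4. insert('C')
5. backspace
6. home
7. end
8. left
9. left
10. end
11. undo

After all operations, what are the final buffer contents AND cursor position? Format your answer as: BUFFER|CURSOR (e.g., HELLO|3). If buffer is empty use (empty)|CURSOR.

After op 1 (backspace): buf='KBZZE' cursor=0
After op 2 (right): buf='KBZZE' cursor=1
After op 3 (end): buf='KBZZE' cursor=5
After op 4 (insert('C')): buf='KBZZEC' cursor=6
After op 5 (backspace): buf='KBZZE' cursor=5
After op 6 (home): buf='KBZZE' cursor=0
After op 7 (end): buf='KBZZE' cursor=5
After op 8 (left): buf='KBZZE' cursor=4
After op 9 (left): buf='KBZZE' cursor=3
After op 10 (end): buf='KBZZE' cursor=5
After op 11 (undo): buf='KBZZEC' cursor=6

Answer: KBZZEC|6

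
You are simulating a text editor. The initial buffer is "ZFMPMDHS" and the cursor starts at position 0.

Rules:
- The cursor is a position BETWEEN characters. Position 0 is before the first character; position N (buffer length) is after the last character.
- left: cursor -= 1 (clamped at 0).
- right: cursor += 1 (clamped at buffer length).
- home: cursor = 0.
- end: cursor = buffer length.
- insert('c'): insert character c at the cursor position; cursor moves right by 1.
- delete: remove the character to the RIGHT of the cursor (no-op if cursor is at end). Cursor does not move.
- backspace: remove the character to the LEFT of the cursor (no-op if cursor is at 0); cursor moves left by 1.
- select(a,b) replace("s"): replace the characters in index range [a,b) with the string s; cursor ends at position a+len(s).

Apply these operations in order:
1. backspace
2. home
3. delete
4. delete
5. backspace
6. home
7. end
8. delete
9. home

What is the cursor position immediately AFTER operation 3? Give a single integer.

Answer: 0

Derivation:
After op 1 (backspace): buf='ZFMPMDHS' cursor=0
After op 2 (home): buf='ZFMPMDHS' cursor=0
After op 3 (delete): buf='FMPMDHS' cursor=0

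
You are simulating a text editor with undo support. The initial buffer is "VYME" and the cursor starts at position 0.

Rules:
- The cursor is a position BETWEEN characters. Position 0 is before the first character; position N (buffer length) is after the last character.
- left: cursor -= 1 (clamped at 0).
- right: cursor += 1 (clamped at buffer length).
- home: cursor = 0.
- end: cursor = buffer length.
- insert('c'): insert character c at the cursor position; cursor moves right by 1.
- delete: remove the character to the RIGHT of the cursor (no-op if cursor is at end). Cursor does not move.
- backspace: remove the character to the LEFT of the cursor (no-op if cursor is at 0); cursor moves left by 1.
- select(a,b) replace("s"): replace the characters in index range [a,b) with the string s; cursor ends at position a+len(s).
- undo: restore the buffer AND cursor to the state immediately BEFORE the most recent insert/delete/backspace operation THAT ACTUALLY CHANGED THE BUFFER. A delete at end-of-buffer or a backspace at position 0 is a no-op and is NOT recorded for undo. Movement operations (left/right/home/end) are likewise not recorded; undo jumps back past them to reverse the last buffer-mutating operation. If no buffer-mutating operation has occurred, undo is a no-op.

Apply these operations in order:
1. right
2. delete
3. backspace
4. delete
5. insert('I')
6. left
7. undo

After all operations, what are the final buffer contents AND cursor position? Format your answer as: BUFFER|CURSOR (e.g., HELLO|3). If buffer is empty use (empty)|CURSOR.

After op 1 (right): buf='VYME' cursor=1
After op 2 (delete): buf='VME' cursor=1
After op 3 (backspace): buf='ME' cursor=0
After op 4 (delete): buf='E' cursor=0
After op 5 (insert('I')): buf='IE' cursor=1
After op 6 (left): buf='IE' cursor=0
After op 7 (undo): buf='E' cursor=0

Answer: E|0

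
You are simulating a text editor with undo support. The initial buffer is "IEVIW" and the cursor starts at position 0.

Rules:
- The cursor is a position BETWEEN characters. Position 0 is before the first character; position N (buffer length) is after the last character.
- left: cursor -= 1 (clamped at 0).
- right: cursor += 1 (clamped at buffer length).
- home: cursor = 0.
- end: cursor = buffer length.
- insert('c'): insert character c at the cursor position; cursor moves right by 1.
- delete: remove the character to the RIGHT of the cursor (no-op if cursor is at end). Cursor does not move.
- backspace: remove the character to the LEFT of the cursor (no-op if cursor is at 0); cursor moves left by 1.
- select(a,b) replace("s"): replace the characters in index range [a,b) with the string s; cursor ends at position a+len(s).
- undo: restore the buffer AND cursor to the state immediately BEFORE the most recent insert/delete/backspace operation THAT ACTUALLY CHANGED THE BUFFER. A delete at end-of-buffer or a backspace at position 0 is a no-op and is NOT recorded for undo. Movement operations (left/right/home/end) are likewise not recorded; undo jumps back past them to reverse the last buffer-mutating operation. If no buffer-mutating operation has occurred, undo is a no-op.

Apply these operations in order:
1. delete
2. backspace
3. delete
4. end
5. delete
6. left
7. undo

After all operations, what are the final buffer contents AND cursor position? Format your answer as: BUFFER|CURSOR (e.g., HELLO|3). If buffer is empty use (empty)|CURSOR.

Answer: EVIW|0

Derivation:
After op 1 (delete): buf='EVIW' cursor=0
After op 2 (backspace): buf='EVIW' cursor=0
After op 3 (delete): buf='VIW' cursor=0
After op 4 (end): buf='VIW' cursor=3
After op 5 (delete): buf='VIW' cursor=3
After op 6 (left): buf='VIW' cursor=2
After op 7 (undo): buf='EVIW' cursor=0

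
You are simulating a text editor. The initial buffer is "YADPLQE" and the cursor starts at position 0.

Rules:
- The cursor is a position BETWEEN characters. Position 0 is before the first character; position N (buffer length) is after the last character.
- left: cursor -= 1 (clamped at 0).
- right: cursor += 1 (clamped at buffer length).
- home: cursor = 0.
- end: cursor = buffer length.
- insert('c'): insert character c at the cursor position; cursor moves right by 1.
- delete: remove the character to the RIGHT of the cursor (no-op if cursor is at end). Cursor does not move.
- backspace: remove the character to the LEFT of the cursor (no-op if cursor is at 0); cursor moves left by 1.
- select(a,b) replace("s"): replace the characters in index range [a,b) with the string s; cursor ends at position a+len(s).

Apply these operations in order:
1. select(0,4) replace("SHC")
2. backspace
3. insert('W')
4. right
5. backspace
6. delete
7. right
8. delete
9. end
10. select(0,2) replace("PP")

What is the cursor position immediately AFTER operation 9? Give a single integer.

After op 1 (select(0,4) replace("SHC")): buf='SHCLQE' cursor=3
After op 2 (backspace): buf='SHLQE' cursor=2
After op 3 (insert('W')): buf='SHWLQE' cursor=3
After op 4 (right): buf='SHWLQE' cursor=4
After op 5 (backspace): buf='SHWQE' cursor=3
After op 6 (delete): buf='SHWE' cursor=3
After op 7 (right): buf='SHWE' cursor=4
After op 8 (delete): buf='SHWE' cursor=4
After op 9 (end): buf='SHWE' cursor=4

Answer: 4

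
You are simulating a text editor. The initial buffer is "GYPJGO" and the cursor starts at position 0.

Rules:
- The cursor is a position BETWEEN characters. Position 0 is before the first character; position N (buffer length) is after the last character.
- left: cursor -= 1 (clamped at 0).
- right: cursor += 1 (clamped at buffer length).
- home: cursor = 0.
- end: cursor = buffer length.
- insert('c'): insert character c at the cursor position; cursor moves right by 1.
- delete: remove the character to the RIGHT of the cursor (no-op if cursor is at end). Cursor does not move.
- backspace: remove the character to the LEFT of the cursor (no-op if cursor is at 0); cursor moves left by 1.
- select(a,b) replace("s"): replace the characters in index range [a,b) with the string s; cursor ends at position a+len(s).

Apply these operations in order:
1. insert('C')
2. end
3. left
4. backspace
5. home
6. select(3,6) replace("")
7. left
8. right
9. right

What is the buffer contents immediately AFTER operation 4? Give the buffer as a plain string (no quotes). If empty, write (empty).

Answer: CGYPJO

Derivation:
After op 1 (insert('C')): buf='CGYPJGO' cursor=1
After op 2 (end): buf='CGYPJGO' cursor=7
After op 3 (left): buf='CGYPJGO' cursor=6
After op 4 (backspace): buf='CGYPJO' cursor=5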